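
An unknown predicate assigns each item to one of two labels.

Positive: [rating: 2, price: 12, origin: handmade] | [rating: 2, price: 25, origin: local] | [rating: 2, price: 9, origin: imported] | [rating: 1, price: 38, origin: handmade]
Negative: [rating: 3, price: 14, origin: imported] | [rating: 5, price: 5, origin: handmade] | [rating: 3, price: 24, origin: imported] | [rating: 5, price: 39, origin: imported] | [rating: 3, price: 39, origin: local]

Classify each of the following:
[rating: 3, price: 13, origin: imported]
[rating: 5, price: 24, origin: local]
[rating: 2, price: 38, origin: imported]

Negative, Negative, Positive

The distinguishing property — rating ≤ 2 — holds for all the 'Positive' cases and none of the 'Negative' cases.
[rating: 3, price: 13, origin: imported]: rating = 3 — doesn't match, so Negative.
[rating: 5, price: 24, origin: local]: rating = 5 — doesn't match, so Negative.
[rating: 2, price: 38, origin: imported]: rating = 2 — has this property, so Positive.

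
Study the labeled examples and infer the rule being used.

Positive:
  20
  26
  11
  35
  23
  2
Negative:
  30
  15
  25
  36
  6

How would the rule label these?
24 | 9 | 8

Negative, Negative, Positive

Rule: ≡ 2 (mod 3). This holds for each 'Positive' example and fails for each 'Negative' one.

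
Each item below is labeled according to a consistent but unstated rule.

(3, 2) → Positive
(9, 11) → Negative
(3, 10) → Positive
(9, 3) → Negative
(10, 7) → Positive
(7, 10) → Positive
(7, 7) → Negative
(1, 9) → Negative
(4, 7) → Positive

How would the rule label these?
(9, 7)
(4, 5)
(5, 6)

The classifier is using: sum is odd.

Negative, Positive, Positive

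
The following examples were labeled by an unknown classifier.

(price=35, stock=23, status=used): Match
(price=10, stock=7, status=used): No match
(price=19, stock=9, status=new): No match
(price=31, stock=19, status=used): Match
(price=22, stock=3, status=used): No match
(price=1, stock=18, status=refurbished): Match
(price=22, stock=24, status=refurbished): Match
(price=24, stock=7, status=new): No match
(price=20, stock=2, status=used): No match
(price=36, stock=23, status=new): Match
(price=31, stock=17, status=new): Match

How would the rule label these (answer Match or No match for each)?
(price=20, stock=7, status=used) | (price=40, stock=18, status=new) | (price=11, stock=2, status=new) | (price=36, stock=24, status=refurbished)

No match, Match, No match, Match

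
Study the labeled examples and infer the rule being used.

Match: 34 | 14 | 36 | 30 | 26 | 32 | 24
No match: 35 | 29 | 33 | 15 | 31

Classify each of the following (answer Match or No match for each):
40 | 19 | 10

Match, No match, Match

A rule that fits every label: even — true of each 'Match' example, false of each 'No match' one.
40 — 40 is even, hence Match.
19 — 19 is odd, hence No match.
10 — 10 is even, hence Match.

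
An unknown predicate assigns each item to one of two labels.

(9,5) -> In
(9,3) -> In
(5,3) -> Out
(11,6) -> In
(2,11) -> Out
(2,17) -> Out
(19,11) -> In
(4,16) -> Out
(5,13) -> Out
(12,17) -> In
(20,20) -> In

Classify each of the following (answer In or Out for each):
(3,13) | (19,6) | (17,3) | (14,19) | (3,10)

Out, In, In, In, Out

A rule that fits every label: first ≥ 6 — true of each 'In' example, false of each 'Out' one.
(3,13): first 3, does not satisfy this → Out.
(19,6): first 19, checks out → In.
(17,3): first 17, checks out → In.
(14,19): first 14, checks out → In.
(3,10): first 3, does not satisfy this → Out.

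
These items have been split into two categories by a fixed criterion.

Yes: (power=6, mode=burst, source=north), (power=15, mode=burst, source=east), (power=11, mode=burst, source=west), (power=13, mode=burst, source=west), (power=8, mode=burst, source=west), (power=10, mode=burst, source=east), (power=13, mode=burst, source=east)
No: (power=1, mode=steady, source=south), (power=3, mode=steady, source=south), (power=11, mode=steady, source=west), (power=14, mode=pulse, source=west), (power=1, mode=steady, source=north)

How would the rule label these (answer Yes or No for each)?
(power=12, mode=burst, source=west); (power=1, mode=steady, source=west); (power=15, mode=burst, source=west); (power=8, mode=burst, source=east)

The pattern is that an item is 'Yes' exactly when: mode is burst.
(power=12, mode=burst, source=west): Yes (mode is burst).
(power=1, mode=steady, source=west): No (mode is steady).
(power=15, mode=burst, source=west): Yes (mode is burst).
(power=8, mode=burst, source=east): Yes (mode is burst).

Yes, No, Yes, Yes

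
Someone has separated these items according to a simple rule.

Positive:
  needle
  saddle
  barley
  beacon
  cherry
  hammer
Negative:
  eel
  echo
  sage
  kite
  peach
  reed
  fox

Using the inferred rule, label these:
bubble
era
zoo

Positive, Negative, Negative

Rule: length 6. This holds for each 'Positive' example and fails for each 'Negative' one.
Positive: bubble, since length 6.
Negative: era, since length 3.
Negative: zoo, since length 3.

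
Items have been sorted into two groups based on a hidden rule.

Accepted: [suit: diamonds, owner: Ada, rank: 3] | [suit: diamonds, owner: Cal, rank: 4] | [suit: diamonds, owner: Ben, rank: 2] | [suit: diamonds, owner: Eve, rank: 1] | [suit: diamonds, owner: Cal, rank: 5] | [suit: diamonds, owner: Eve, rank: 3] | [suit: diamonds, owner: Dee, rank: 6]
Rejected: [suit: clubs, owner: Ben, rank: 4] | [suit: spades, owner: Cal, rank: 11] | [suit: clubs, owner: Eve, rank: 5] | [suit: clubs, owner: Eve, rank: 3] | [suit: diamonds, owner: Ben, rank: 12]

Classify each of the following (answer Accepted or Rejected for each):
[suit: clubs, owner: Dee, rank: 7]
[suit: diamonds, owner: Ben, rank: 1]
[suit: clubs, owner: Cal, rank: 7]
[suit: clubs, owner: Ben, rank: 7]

The classifier is using: suit is diamonds AND rank ≤ 6.

Rejected, Accepted, Rejected, Rejected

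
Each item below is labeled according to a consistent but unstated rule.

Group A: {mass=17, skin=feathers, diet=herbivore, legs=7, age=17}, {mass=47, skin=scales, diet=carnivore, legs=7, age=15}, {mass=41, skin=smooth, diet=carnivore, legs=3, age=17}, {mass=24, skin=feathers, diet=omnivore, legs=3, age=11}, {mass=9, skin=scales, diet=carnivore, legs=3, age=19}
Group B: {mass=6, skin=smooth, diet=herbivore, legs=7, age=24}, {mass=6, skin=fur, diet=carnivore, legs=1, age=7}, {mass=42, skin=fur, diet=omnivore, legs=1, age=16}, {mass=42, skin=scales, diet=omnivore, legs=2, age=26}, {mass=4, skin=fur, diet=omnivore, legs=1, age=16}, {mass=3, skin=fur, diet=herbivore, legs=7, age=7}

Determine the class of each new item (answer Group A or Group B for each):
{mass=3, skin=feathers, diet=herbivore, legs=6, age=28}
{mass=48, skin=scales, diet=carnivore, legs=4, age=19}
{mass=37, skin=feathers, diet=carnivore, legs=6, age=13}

Group B, Group A, Group A

The simplest hypothesis consistent with all the labels is: legs ≥ 3 AND mass ≥ 9.
{mass=3, skin=feathers, diet=herbivore, legs=6, age=28}: Group B (legs = 6, mass = 3). {mass=48, skin=scales, diet=carnivore, legs=4, age=19}: Group A (legs = 4, mass = 48). {mass=37, skin=feathers, diet=carnivore, legs=6, age=13}: Group A (legs = 6, mass = 37).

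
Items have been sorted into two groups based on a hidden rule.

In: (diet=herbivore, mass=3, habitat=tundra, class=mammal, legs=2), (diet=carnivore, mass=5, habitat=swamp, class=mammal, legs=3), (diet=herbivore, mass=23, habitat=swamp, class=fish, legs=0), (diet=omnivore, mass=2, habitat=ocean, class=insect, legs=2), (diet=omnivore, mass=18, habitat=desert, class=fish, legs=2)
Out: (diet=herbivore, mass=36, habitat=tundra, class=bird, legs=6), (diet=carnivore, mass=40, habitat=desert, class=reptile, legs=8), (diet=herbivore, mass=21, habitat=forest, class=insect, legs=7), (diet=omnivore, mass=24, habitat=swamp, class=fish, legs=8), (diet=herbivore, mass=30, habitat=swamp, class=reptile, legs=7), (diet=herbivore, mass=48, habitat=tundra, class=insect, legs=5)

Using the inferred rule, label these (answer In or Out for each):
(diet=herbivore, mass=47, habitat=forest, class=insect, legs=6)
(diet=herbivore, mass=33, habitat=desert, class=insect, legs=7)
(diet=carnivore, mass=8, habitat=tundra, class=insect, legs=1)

Out, Out, In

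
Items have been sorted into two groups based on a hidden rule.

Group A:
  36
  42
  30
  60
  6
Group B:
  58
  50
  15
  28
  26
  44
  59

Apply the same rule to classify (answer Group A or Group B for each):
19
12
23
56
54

Group B, Group A, Group B, Group B, Group A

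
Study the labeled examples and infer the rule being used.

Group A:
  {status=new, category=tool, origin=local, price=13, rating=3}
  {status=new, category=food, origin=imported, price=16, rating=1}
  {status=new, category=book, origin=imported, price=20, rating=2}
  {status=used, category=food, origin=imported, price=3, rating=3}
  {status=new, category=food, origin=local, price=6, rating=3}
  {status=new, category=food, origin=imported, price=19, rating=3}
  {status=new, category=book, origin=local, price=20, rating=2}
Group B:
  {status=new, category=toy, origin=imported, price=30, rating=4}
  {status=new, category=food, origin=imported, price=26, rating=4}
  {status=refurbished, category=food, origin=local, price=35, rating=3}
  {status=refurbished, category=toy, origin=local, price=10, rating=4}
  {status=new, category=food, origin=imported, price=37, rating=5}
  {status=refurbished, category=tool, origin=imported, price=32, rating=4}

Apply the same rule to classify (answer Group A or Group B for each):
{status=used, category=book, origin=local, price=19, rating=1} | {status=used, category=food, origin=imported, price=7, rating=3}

Group A, Group A

The common property of the 'Group A' items is: price ≤ 20 AND rating ≤ 3. No 'Group B' item has it.
Group A: {status=used, category=book, origin=local, price=19, rating=1}, since price = 19, rating = 1. Group A: {status=used, category=food, origin=imported, price=7, rating=3}, since price = 7, rating = 3.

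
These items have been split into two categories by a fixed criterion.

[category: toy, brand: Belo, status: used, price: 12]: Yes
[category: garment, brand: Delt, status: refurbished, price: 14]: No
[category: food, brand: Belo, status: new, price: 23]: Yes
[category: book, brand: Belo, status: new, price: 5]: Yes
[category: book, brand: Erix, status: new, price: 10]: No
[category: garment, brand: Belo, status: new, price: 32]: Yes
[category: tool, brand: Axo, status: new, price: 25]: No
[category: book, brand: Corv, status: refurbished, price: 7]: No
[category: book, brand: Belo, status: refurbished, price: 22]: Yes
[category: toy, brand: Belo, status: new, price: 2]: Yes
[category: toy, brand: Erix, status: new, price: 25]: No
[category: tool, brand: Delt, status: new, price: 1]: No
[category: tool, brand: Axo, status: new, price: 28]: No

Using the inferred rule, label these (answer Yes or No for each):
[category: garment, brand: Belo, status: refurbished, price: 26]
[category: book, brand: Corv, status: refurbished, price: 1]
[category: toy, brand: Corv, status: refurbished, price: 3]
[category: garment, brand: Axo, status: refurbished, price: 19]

All 'Yes' examples share one property — brand is Belo — and every 'No' example lacks it.
[category: garment, brand: Belo, status: refurbished, price: 26]: brand is Belo — checks out, so Yes. [category: book, brand: Corv, status: refurbished, price: 1]: brand is Corv — fails this test, so No. [category: toy, brand: Corv, status: refurbished, price: 3]: brand is Corv — fails this test, so No. [category: garment, brand: Axo, status: refurbished, price: 19]: brand is Axo — fails this test, so No.

Yes, No, No, No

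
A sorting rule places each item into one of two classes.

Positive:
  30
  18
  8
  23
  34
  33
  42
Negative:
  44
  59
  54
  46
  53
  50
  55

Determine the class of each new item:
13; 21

The rule appears to be: at most 42.
Positive: 13, since 13 ≤ 42.
Positive: 21, since 21 ≤ 42.

Positive, Positive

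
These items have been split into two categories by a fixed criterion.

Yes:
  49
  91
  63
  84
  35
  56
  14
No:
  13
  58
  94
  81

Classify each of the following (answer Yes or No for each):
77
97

Yes, No

One predicate separates the groups cleanly: multiple of 7.
77: Yes (77 = 7·11).
97: No (97 = 7·13 + 6).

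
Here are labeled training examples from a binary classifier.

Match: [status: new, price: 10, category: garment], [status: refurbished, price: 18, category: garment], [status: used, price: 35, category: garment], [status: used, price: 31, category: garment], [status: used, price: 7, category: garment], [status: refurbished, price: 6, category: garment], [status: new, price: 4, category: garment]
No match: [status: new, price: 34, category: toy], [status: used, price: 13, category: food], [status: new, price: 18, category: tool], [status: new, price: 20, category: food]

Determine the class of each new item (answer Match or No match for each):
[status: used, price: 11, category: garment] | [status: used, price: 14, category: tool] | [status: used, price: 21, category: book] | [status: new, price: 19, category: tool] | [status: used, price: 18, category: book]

Match, No match, No match, No match, No match

'Match' ⟺ category is garment.
[status: used, price: 11, category: garment]: category is garment — passes, so Match.
[status: used, price: 14, category: tool]: category is tool — does not fit, so No match.
[status: used, price: 21, category: book]: category is book — does not fit, so No match.
[status: new, price: 19, category: tool]: category is tool — does not fit, so No match.
[status: used, price: 18, category: book]: category is book — does not fit, so No match.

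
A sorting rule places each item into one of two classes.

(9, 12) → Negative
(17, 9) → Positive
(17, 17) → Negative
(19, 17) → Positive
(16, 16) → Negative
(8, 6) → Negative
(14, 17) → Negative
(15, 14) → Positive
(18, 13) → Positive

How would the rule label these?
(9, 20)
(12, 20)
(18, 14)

Negative, Negative, Positive

All 'Positive' examples share one property — first > second AND sum ≥ 21 — and every 'Negative' example lacks it.
(9, 20) → 9 < 20, 9+20 = 29 → Negative. (12, 20) → 12 < 20, 12+20 = 32 → Negative. (18, 14) → 18 > 14, 18+14 = 32 → Positive.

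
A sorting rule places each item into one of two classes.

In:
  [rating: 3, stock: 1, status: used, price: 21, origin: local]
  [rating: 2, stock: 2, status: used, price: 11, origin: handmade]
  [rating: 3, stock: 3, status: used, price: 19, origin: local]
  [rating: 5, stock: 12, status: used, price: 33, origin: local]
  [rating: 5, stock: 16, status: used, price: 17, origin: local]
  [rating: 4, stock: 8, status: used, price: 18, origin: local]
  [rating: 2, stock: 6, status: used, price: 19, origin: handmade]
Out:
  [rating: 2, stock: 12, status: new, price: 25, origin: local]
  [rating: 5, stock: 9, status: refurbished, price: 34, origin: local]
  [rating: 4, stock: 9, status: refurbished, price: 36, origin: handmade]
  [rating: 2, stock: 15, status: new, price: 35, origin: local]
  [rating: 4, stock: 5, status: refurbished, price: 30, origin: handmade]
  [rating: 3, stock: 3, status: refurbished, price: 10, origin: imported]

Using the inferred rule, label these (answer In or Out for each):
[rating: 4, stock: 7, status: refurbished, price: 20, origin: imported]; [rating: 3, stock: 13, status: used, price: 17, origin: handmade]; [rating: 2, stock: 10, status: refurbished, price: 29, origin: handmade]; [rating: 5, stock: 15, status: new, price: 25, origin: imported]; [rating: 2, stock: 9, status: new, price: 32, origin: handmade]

One predicate separates the groups cleanly: status is used.
Out: [rating: 4, stock: 7, status: refurbished, price: 20, origin: imported], since status is refurbished. In: [rating: 3, stock: 13, status: used, price: 17, origin: handmade], since status is used. Out: [rating: 2, stock: 10, status: refurbished, price: 29, origin: handmade], since status is refurbished. Out: [rating: 5, stock: 15, status: new, price: 25, origin: imported], since status is new. Out: [rating: 2, stock: 9, status: new, price: 32, origin: handmade], since status is new.

Out, In, Out, Out, Out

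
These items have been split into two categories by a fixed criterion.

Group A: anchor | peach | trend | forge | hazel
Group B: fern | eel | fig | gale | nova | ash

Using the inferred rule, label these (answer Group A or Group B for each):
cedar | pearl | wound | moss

Group A, Group A, Group A, Group B

'Group A' ⟺ length ≥ 5.
cedar: Group A (length 5).
pearl: Group A (length 5).
wound: Group A (length 5).
moss: Group B (length 4).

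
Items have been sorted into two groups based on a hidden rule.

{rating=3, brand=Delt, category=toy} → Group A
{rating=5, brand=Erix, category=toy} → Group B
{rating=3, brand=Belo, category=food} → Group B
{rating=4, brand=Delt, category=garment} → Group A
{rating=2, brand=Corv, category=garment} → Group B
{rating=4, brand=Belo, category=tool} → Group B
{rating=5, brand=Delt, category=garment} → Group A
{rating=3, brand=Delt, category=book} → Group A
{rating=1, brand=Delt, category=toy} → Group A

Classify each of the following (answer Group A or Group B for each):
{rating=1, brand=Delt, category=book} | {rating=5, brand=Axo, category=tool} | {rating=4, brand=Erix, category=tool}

Group A, Group B, Group B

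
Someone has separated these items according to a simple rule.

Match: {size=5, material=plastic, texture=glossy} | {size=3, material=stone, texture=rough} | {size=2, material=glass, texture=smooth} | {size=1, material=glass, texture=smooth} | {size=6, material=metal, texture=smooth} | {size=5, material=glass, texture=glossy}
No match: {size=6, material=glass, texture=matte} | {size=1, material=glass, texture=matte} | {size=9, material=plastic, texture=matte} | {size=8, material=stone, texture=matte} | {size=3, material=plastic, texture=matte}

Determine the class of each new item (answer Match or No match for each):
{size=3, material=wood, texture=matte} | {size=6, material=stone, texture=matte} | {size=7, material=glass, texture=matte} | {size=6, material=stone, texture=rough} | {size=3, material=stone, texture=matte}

'Match' ⟺ texture is not matte.
{size=3, material=wood, texture=matte}: texture is matte — does not satisfy this, so No match. {size=6, material=stone, texture=matte}: texture is matte — does not satisfy this, so No match. {size=7, material=glass, texture=matte}: texture is matte — does not satisfy this, so No match. {size=6, material=stone, texture=rough}: texture is rough — satisfies this, so Match. {size=3, material=stone, texture=matte}: texture is matte — does not satisfy this, so No match.

No match, No match, No match, Match, No match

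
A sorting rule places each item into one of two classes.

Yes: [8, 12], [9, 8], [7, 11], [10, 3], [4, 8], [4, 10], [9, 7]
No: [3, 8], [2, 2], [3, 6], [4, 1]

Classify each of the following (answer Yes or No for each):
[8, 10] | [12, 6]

Yes, Yes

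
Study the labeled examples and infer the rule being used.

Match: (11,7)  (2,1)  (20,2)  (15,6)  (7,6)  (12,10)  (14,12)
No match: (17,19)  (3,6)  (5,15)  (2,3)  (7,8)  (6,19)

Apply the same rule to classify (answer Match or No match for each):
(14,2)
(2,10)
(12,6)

Match, No match, Match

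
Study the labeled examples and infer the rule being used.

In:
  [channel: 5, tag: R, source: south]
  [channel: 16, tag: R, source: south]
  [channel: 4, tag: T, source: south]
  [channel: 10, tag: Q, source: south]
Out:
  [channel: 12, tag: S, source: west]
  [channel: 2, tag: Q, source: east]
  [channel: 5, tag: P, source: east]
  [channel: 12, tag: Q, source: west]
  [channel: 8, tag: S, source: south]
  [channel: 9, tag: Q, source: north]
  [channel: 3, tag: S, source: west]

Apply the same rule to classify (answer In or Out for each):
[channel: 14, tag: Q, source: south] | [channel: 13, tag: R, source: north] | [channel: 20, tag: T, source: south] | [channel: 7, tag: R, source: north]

Every 'In' example satisfies: source is south AND channel ≠ 8. None of the 'Out' examples do.
In: [channel: 14, tag: Q, source: south], since source is south, channel = 14.
Out: [channel: 13, tag: R, source: north], since source is north, channel = 13.
In: [channel: 20, tag: T, source: south], since source is south, channel = 20.
Out: [channel: 7, tag: R, source: north], since source is north, channel = 7.

In, Out, In, Out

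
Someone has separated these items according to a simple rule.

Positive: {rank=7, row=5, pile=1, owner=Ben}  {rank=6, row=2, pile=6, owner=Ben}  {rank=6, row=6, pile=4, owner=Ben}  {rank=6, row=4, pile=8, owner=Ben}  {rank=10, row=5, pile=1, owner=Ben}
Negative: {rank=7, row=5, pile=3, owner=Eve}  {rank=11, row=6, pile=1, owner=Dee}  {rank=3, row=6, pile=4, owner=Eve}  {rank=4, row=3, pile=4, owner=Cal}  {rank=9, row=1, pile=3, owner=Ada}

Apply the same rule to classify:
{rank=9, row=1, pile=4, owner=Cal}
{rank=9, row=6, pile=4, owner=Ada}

The common property of the 'Positive' items is: owner is Ben. No 'Negative' item has it.
{rank=9, row=1, pile=4, owner=Cal} — owner is Cal, hence Negative.
{rank=9, row=6, pile=4, owner=Ada} — owner is Ada, hence Negative.

Negative, Negative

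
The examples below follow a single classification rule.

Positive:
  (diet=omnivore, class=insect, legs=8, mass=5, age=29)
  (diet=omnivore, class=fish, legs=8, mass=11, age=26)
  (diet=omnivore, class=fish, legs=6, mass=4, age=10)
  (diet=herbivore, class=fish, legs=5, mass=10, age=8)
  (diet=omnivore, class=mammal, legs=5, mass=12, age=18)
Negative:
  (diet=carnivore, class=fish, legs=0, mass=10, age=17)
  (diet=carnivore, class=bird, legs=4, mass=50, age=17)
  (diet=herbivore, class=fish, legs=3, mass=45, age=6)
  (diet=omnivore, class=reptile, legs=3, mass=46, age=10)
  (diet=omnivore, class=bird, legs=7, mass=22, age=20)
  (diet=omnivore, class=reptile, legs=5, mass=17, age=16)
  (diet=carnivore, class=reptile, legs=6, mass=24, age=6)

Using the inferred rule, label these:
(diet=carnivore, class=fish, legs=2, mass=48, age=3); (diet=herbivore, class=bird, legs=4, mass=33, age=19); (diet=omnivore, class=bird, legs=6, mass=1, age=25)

Negative, Negative, Positive

A rule that fits every label: mass ≤ 12 AND legs ≥ 3 — true of each 'Positive' example, false of each 'Negative' one.
Negative: (diet=carnivore, class=fish, legs=2, mass=48, age=3), since mass = 48, legs = 2.
Negative: (diet=herbivore, class=bird, legs=4, mass=33, age=19), since mass = 33, legs = 4.
Positive: (diet=omnivore, class=bird, legs=6, mass=1, age=25), since mass = 1, legs = 6.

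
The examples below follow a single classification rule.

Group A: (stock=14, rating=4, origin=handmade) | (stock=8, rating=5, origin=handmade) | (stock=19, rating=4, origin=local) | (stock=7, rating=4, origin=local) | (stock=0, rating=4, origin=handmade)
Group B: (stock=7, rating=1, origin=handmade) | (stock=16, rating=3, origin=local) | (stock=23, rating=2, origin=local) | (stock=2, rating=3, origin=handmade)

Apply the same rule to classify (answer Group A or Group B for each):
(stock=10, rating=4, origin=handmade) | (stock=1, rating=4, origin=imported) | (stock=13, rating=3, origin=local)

One predicate separates the groups cleanly: rating ≥ 4.
(stock=10, rating=4, origin=handmade) — rating = 4, hence Group A. (stock=1, rating=4, origin=imported) — rating = 4, hence Group A. (stock=13, rating=3, origin=local) — rating = 3, hence Group B.

Group A, Group A, Group B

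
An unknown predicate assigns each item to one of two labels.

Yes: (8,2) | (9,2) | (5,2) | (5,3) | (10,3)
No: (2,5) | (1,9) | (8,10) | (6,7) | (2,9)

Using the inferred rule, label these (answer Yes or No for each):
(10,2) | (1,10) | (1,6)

The pattern is that an item is 'Yes' exactly when: first > second.
(10,2): Yes (10 > 2). (1,10): No (1 < 10). (1,6): No (1 < 6).

Yes, No, No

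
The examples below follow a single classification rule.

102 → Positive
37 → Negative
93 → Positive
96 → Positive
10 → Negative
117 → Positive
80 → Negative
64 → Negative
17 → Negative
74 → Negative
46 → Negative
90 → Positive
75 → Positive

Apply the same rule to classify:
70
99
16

Negative, Positive, Negative

A rule that fits every label: multiple of 3 — true of each 'Positive' example, false of each 'Negative' one.
Negative: 70, since 70 = 3·23 + 1.
Positive: 99, since 99 = 3·33.
Negative: 16, since 16 = 3·5 + 1.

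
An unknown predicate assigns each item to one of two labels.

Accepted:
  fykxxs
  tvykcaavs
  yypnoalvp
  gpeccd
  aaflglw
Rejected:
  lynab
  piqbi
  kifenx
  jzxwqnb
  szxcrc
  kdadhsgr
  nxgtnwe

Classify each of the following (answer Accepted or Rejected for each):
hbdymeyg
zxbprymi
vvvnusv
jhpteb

Rejected, Rejected, Accepted, Rejected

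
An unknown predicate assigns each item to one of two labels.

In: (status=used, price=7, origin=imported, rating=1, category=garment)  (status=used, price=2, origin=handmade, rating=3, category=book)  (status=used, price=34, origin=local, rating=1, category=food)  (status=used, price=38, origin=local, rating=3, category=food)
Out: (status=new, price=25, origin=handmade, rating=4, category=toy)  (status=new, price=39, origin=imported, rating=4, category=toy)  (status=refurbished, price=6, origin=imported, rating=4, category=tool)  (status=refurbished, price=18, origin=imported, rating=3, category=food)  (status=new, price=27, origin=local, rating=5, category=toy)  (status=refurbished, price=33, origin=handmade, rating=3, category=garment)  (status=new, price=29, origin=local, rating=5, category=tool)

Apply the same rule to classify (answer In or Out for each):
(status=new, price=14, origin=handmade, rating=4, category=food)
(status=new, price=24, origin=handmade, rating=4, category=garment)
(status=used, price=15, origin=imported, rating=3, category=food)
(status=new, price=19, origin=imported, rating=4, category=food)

Out, Out, In, Out

The simplest hypothesis consistent with all the labels is: status is used.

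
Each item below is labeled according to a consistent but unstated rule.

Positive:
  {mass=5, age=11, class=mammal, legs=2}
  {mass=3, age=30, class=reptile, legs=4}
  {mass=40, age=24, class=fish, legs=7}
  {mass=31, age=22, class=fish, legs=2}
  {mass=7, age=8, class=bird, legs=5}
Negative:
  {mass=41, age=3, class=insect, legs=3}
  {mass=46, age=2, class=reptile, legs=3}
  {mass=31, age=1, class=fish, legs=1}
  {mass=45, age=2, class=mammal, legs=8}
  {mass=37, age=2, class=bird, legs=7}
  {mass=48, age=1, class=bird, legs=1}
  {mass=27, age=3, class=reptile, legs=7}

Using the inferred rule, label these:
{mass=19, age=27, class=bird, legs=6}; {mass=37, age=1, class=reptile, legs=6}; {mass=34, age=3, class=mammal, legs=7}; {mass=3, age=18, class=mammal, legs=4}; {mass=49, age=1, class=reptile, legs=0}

The classifier is using: age ≥ 8.
{mass=19, age=27, class=bird, legs=6} → age = 27 → Positive. {mass=37, age=1, class=reptile, legs=6} → age = 1 → Negative. {mass=34, age=3, class=mammal, legs=7} → age = 3 → Negative. {mass=3, age=18, class=mammal, legs=4} → age = 18 → Positive. {mass=49, age=1, class=reptile, legs=0} → age = 1 → Negative.

Positive, Negative, Negative, Positive, Negative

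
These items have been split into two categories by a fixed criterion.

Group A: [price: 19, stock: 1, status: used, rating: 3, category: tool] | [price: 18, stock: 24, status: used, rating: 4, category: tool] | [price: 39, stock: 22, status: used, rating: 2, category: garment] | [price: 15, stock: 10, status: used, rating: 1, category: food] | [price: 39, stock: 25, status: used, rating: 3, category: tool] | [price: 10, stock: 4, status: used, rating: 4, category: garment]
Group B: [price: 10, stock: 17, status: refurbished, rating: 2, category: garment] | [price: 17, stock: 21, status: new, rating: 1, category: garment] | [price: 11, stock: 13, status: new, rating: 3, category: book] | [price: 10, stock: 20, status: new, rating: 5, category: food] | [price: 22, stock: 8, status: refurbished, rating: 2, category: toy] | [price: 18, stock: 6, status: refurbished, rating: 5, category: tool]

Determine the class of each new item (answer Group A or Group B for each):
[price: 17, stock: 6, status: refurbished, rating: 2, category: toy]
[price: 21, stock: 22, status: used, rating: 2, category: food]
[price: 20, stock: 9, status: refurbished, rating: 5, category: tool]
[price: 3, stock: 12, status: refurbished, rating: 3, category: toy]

Group B, Group A, Group B, Group B

The distinguishing property — status is used — holds for all the 'Group A' cases and none of the 'Group B' cases.
[price: 17, stock: 6, status: refurbished, rating: 2, category: toy] → status is refurbished → Group B.
[price: 21, stock: 22, status: used, rating: 2, category: food] → status is used → Group A.
[price: 20, stock: 9, status: refurbished, rating: 5, category: tool] → status is refurbished → Group B.
[price: 3, stock: 12, status: refurbished, rating: 3, category: toy] → status is refurbished → Group B.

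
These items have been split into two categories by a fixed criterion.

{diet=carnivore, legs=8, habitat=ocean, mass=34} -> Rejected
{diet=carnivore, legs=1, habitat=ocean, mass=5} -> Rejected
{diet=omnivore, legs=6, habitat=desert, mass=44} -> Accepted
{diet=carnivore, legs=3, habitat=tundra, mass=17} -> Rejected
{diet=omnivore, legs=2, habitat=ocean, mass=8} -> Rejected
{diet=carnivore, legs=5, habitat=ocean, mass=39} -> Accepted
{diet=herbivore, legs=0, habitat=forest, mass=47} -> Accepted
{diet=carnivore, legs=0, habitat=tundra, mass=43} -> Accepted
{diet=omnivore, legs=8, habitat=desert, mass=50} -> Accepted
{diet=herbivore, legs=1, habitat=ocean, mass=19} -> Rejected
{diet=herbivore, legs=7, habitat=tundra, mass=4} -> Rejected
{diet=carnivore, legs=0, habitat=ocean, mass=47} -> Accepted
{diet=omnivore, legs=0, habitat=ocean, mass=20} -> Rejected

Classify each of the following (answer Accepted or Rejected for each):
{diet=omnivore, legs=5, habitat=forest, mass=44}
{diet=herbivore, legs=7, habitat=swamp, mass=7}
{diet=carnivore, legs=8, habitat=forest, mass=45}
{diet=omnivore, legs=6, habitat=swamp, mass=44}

Accepted, Rejected, Accepted, Accepted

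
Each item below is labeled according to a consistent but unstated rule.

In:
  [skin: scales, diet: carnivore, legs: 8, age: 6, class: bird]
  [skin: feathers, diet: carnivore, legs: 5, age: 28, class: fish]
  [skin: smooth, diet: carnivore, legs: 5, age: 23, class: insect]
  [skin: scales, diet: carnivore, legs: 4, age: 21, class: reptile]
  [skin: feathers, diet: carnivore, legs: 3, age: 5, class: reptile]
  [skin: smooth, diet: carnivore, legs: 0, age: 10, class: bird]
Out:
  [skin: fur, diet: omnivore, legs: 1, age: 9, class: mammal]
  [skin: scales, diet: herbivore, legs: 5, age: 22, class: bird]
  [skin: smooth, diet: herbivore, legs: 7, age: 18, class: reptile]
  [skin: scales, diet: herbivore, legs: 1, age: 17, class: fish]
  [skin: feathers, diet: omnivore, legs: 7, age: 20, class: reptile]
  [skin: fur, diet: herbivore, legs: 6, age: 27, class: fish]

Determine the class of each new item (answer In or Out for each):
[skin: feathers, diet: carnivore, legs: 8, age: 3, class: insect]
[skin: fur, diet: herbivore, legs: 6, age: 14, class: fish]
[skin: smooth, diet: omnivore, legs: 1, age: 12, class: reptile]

In, Out, Out

All 'In' examples share one property — diet is carnivore — and every 'Out' example lacks it.
[skin: feathers, diet: carnivore, legs: 8, age: 3, class: insect]: diet is carnivore, matches → In.
[skin: fur, diet: herbivore, legs: 6, age: 14, class: fish]: diet is herbivore, does not satisfy this → Out.
[skin: smooth, diet: omnivore, legs: 1, age: 12, class: reptile]: diet is omnivore, does not satisfy this → Out.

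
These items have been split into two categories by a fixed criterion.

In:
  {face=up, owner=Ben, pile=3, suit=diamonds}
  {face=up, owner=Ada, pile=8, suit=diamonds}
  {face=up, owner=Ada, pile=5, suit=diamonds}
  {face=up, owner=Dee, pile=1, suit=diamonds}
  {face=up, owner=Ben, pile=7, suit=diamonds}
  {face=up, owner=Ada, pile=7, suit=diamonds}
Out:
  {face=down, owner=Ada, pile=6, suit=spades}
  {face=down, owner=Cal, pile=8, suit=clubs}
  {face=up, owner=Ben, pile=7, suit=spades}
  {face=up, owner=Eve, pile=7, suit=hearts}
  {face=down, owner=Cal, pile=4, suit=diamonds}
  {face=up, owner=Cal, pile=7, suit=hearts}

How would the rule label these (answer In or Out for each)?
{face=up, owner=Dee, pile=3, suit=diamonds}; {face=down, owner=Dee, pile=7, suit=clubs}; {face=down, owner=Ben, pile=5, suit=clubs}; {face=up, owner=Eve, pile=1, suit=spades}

In, Out, Out, Out

The rule appears to be: suit is diamonds AND face is up.
{face=up, owner=Dee, pile=3, suit=diamonds}: In (suit is diamonds, face is up). {face=down, owner=Dee, pile=7, suit=clubs}: Out (suit is clubs, face is down). {face=down, owner=Ben, pile=5, suit=clubs}: Out (suit is clubs, face is down). {face=up, owner=Eve, pile=1, suit=spades}: Out (suit is spades, face is up).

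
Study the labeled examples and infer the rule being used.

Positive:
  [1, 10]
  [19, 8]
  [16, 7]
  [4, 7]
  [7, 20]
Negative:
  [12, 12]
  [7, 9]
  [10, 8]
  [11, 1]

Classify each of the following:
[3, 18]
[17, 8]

Positive, Positive

The pattern is that an item is 'Positive' exactly when: sum is odd.
[3, 18]: 3+18 = 21 — checks out, so Positive. [17, 8]: 17+8 = 25 — checks out, so Positive.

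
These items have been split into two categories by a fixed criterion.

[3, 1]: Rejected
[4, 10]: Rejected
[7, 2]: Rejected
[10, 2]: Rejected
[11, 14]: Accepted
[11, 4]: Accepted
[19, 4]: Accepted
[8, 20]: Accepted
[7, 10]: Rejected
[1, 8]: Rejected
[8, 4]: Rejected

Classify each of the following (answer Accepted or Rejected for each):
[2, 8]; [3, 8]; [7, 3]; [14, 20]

The common property of the 'Accepted' items is: max ≥ 11. No 'Rejected' item has it.

Rejected, Rejected, Rejected, Accepted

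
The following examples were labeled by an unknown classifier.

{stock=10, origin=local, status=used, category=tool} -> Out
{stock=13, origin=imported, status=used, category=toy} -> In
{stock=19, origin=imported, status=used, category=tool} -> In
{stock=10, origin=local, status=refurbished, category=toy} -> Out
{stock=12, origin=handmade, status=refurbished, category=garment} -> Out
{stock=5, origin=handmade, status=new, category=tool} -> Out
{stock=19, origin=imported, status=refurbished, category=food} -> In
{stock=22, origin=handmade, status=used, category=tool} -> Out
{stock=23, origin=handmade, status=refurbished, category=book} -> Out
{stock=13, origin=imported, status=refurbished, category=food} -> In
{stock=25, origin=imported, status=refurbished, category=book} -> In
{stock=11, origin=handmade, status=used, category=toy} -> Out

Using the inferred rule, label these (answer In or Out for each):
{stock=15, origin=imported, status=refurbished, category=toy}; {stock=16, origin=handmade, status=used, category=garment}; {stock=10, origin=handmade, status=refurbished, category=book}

In, Out, Out

One predicate separates the groups cleanly: origin is imported.
{stock=15, origin=imported, status=refurbished, category=toy}: origin is imported — has this property, so In. {stock=16, origin=handmade, status=used, category=garment}: origin is handmade — does not pass, so Out. {stock=10, origin=handmade, status=refurbished, category=book}: origin is handmade — does not pass, so Out.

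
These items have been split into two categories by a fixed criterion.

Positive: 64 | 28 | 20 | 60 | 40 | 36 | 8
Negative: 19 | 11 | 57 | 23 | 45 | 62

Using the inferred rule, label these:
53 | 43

Negative, Negative

Every 'Positive' example satisfies: multiple of 4. None of the 'Negative' examples do.
53 → 53 = 4·13 + 1 → Negative.
43 → 43 = 4·10 + 3 → Negative.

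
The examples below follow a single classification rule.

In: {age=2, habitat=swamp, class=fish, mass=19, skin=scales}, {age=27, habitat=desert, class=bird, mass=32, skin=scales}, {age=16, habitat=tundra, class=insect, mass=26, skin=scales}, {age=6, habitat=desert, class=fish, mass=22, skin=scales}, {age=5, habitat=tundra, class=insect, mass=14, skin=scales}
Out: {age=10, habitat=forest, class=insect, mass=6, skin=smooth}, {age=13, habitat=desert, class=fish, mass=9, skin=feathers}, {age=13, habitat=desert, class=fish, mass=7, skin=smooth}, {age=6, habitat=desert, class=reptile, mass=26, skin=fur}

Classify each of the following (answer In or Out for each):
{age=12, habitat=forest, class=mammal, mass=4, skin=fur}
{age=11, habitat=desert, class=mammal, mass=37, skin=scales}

The pattern is that an item is 'In' exactly when: skin is scales.
Out: {age=12, habitat=forest, class=mammal, mass=4, skin=fur}, since skin is fur. In: {age=11, habitat=desert, class=mammal, mass=37, skin=scales}, since skin is scales.

Out, In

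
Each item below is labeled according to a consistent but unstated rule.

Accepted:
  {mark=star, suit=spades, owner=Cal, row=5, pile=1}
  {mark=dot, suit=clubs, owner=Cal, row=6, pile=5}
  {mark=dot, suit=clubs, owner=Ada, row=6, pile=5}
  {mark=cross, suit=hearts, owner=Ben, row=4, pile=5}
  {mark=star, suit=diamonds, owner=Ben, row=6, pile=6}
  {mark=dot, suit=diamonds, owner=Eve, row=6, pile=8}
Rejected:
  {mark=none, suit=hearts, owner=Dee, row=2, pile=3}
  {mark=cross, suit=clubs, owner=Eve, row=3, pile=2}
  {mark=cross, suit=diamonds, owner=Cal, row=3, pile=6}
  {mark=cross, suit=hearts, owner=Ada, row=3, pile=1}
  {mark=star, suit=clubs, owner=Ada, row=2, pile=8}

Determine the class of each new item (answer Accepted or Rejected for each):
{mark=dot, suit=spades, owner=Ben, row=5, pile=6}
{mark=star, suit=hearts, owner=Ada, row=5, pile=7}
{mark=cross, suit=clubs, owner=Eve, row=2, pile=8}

Accepted, Accepted, Rejected

The rule appears to be: row ≥ 4.
{mark=dot, suit=spades, owner=Ben, row=5, pile=6}: row = 5, fits → Accepted.
{mark=star, suit=hearts, owner=Ada, row=5, pile=7}: row = 5, fits → Accepted.
{mark=cross, suit=clubs, owner=Eve, row=2, pile=8}: row = 2, fails this test → Rejected.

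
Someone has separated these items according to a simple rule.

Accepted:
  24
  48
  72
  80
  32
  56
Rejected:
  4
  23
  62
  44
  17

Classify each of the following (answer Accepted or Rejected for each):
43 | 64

Rejected, Accepted

The common property of the 'Accepted' items is: multiple of 8. No 'Rejected' item has it.
43: 43 = 8·5 + 3 — does not satisfy this, so Rejected. 64: 64 = 8·8 — qualifies, so Accepted.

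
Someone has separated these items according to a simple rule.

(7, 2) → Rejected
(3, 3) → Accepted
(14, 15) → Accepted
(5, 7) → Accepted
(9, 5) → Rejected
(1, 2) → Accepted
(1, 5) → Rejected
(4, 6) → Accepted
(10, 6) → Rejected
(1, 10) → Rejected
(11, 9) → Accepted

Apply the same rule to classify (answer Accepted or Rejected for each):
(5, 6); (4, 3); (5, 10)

Accepted, Accepted, Rejected

All 'Accepted' examples share one property — |first − second| ≤ 2 — and every 'Rejected' example lacks it.
(5, 6) → |5−6| = 1 → Accepted. (4, 3) → |4−3| = 1 → Accepted. (5, 10) → |5−10| = 5 → Rejected.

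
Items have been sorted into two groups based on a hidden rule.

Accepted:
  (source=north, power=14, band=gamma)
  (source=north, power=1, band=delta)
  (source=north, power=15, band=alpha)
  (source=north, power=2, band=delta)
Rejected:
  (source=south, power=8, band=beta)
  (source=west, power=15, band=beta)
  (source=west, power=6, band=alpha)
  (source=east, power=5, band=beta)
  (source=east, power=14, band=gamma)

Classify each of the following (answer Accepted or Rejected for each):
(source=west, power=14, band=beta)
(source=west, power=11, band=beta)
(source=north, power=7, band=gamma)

Every 'Accepted' example satisfies: source is north. None of the 'Rejected' examples do.
(source=west, power=14, band=beta): source is west, fails the rule → Rejected.
(source=west, power=11, band=beta): source is west, fails the rule → Rejected.
(source=north, power=7, band=gamma): source is north, has this property → Accepted.

Rejected, Rejected, Accepted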